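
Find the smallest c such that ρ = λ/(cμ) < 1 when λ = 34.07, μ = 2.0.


Stability requires cμ > λ ⇔ c > λ/μ.
λ/μ = 34.07/2.0 = 17.0350
Minimum integer c = ⌊17.0350⌋ + 1 = 18
Check: 18·2.0 = 36.00 > 34.07, while 17·2.0 = 34.00 ≤ 34.07

Final: 18 servers


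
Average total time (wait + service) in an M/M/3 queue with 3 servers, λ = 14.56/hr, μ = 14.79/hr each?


a = 0.9844; ρ = 0.3281; P₀ = 0.369591
Lq = P₀·a^c·ρ/(c!(1−ρ)²) = 0.04272
Wq = Lq/λ = 0.04272/14.56 = 0.002934 hr
W = Wq + 1/μ = 0.002934 + 0.06761 = 0.07055 hr

Final: 0.07055 hr


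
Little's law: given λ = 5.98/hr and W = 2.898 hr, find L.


L = λW = 5.98·2.898 = 17.3300

Final: 17.3300


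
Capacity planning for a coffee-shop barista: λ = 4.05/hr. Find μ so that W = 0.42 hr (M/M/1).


W = 1/(μ−λ) ⇒ μ − λ = 1/W = 1/0.42 = 2.3810
μ = λ + 1/W = 4.05 + 2.3810 = 6.4310 per hr

Final: 6.4310 /hr


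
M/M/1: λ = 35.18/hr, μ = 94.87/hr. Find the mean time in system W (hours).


W = 1/(μ−λ) = 1/(94.87 − 35.18) = 1/59.69 = 0.01675 hr

Final: 0.01675 hr


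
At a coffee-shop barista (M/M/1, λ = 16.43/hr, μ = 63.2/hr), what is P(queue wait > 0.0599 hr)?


ρ = 16.43/63.2 = 0.2600
P(Wq > t) = ρ·e^{−(μ−λ)t} = 0.2600·e^{−2.8015}
= 0.2600·0.060718 = 0.015785

Final: 0.015785


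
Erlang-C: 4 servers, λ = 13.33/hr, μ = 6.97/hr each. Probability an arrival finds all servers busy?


a = λ/μ = 1.9125; ρ = a/4 = 0.4781
P₀ = 0.143365 (from M/M/c formula)
C(c,a) = [a^c/(c!(1−ρ))]·P₀ = [13.37795/(24·0.5219)]·0.143365
= 1.06809·0.143365 = 0.153127

Final: 0.153127


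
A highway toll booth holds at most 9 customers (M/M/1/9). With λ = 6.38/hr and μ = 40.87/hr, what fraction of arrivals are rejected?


ρ = λ/μ = 6.38/40.87 = 0.1561
P_K = (1−ρ)ρ^K/(1−ρ^(K+1)) = (0.8439·0.00000005505)/(1 − 0.000000008593)
= 0.00000004646/1.000000 = 0.00000004646

Final: 0.00000004646


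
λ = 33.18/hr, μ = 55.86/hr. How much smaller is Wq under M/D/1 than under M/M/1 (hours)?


ρ = 33.18/55.86 = 0.5940
Wq(M/M/1) = ρ/(μ−λ) = 0.5940/22.68 = 0.02619 hr
Wq(M/D/1) = ρ/(2(μ−λ)) = 0.01309 hr
Savings = 0.02619 − 0.01309 = 0.01309 hr

Final: 0.01309 hr


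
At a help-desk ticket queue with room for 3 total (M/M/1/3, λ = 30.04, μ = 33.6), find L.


ρ = 30.04/33.6 = 0.8940
L = ρ[1 − (K+1)ρ^K + Kρ^(K+1)] / [(1−ρ)(1−ρ^(K+1))]
Numerator: 0.8940·(1 − 4·0.714631 + 3·0.638914) = 0.052050
Denominator: (0.1060)·(0.361086) = 0.038258
L = 0.052050/0.038258 = 1.3605

Final: 1.3605


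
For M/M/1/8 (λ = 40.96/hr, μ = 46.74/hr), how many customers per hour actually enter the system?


ρ = 0.8763; P_K = (1−ρ)ρ^8/(1−ρ^9) = 0.061874
λ_eff = λ(1 − P_K) = 40.96·(1 − 0.061874) = 40.96·0.938126 = 38.4256 /hr

Final: 38.4256 /hr


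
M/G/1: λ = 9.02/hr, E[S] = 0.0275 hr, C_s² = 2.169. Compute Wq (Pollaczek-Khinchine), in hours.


ρ = λ·E[S] = 9.02·0.0275 = 0.2480
E[S²] = E[S]²(1+C_s²) = 0.0275²·(1+2.169) = 0.002397
Wq = λ·E[S²]/(2(1−ρ)) = 9.02·0.002397/(2·0.7520) = 0.01437 hr

Final: 0.01437 hr


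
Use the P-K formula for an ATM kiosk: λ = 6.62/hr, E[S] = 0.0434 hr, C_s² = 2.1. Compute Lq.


ρ = λ·E[S] = 6.62·0.0434 = 0.2873
Lq = ρ²(1+C_s²)/(2(1−ρ)) = 0.08255·(1+2.1)/(2·0.7127)
= 0.08255·3.1000/1.4254 = 0.17953

Final: 0.17953


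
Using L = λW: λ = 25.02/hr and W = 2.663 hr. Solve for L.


L = λW = 25.02·2.663 = 66.6283

Final: 66.6283


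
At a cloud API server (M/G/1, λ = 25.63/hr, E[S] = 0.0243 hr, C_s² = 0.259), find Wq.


ρ = λ·E[S] = 25.63·0.0243 = 0.6228
E[S²] = E[S]²(1+C_s²) = 0.0243²·(1+0.259) = 0.0007434
Wq = λ·E[S²]/(2(1−ρ)) = 25.63·0.0007434/(2·0.3772) = 0.02526 hr

Final: 0.02526 hr


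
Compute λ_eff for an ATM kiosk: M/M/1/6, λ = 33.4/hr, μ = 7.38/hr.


ρ = 4.5257; P_K = (1−ρ)ρ^6/(1−ρ^7) = 0.779062
λ_eff = λ(1 − P_K) = 33.4·(1 − 0.779062) = 33.4·0.220938 = 7.3793 /hr

Final: 7.3793 /hr


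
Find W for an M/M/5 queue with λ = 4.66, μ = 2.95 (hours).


a = 1.5797; ρ = 0.3159; P₀ = 0.205611
Lq = P₀·a^c·ρ/(c!(1−ρ)²) = 0.01138
Wq = Lq/λ = 0.01138/4.66 = 0.002442 hr
W = Wq + 1/μ = 0.002442 + 0.33898 = 0.34142 hr

Final: 0.34142 hr


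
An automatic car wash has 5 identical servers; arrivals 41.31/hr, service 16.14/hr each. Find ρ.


ρ = λ/(cμ) = 41.31/(5·16.14) = 41.31/80.70 = 0.5119

Final: 0.5119


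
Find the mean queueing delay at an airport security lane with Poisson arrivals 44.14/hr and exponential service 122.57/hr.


ρ = 44.14/122.57 = 0.3601
Wq = ρ/(μ−λ) = 0.3601/(122.57 − 44.14) = 0.3601/78.43 = 0.004592 hr

Final: 0.004592 hr


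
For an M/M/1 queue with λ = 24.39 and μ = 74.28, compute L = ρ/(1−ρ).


ρ = λ/μ = 24.39/74.28 = 0.3284
L = ρ/(1−ρ) = 0.3284/(1 − 0.3284) = 0.3284/0.6716 = 0.4889

Final: 0.4889


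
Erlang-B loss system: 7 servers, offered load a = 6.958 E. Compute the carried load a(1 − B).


B(7,6.958) = 0.246266 (Erlang-B)
Carried load = a(1 − B) = 6.958·(1 − 0.246266) = 6.958·0.753734 = 5.2445 E

Final: 5.2445 Erlangs


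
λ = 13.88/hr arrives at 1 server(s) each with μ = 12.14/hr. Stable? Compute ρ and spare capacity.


Total capacity cμ = 1·12.14 = 12.14/hr
ρ = λ/(cμ) = 13.88/12.14 = 1.1433
Stable ⇔ ρ < 1: NO
Spare capacity = cμ − λ = 12.14 − 13.88 = -1.74/hr

Final: ρ = 1.1433; unstable; margin = -1.74/hr


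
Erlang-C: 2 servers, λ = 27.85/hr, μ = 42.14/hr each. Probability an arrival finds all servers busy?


a = λ/μ = 0.6609; ρ = a/2 = 0.3304
P₀ = 0.503255 (from M/M/c formula)
C(c,a) = [a^c/(c!(1−ρ))]·P₀ = [0.43678/(2·0.6696)]·0.503255
= 0.32617·0.503255 = 0.164147

Final: 0.164147


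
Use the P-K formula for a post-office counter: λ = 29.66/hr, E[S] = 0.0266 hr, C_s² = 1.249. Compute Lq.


ρ = λ·E[S] = 29.66·0.0266 = 0.7890
Lq = ρ²(1+C_s²)/(2(1−ρ)) = 0.6225·(1+1.249)/(2·0.2110)
= 0.6225·2.2490/0.4221 = 3.31659

Final: 3.31659


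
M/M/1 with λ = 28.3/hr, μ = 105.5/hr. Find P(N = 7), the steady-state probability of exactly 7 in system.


ρ = 28.3/105.5 = 0.2682
P_n = (1−ρ)·ρ^n = (1 − 0.2682)·0.2682^7 = 0.7318·0.00009994 = 0.00007313

Final: 0.00007313


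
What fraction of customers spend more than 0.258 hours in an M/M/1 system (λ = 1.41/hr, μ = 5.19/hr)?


W ~ Exponential(μ−λ) for M/M/1.
μ − λ = 5.19 − 1.41 = 3.7800
P(W > t) = e^{−(μ−λ)t} = e^{−0.9752} = 0.377102

Final: 0.377102


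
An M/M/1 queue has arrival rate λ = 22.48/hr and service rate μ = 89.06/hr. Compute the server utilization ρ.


ρ = λ/μ = 22.48/89.06 = 0.2524

Final: 0.2524


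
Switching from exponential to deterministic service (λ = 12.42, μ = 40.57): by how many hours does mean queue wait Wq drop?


ρ = 12.42/40.57 = 0.3061
Wq(M/M/1) = ρ/(μ−λ) = 0.3061/28.15 = 0.01088 hr
Wq(M/D/1) = ρ/(2(μ−λ)) = 0.005438 hr
Savings = 0.01088 − 0.005438 = 0.005438 hr

Final: 0.005438 hr


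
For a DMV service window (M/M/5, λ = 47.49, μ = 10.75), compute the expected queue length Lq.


a = λ/μ = 4.4177; ρ = a/5 = 0.8835
P₀ = 0.006031
Lq = P₀·a^c·ρ / (c!·(1−ρ)²) = 0.006031·1682.55212·0.8835/(120·0.01356)
= 5.50837

Final: 5.50837


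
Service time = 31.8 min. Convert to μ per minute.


μ = 1/(service time) in consistent units.
1 minute = 1 min, so μ = 1/31.8 = 0.03145 per minute

Final: 0.03145 /min


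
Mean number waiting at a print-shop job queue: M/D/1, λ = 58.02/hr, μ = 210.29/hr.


ρ = 58.02/210.29 = 0.2759
M/D/1: Lq = ρ²/(2(1−ρ)) = 0.07612/(2·0.7241) = 0.05256

Final: 0.05256


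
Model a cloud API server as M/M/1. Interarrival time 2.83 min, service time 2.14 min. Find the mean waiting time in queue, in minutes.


λ = 60/2.83 = 21.2014 /hr
μ = 60/2.14 = 28.0374 /hr
ρ = λ/μ = 21.2014/28.0374 = 0.7562
Wq = ρ/(μ−λ) = 0.7562/(28.0374−21.2014) = 0.11062 hr
In minutes: 0.11062·60 = 6.637 min

Final: 6.637 min


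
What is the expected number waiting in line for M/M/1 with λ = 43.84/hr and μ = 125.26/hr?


ρ = 43.84/125.26 = 0.3500
Lq = ρ²/(1−ρ) = 0.1225/0.6500 = 0.1885

Final: 0.1885


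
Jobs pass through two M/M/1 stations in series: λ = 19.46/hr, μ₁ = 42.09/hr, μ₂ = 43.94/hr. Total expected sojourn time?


Each node sees arrival rate λ = 19.46/hr (tandem ⇒ throughput preserved).
W₁ = 1/(μ₁−λ) = 1/(42.09−19.46) = 0.04419 hr
W₂ = 1/(μ₂−λ) = 1/(43.94−19.46) = 0.04085 hr
W_total = W₁ + W₂ = 0.04419 + 0.04085 = 0.08504 hr

Final: 0.08504 hr


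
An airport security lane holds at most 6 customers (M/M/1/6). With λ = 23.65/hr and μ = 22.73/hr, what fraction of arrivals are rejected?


ρ = λ/μ = 23.65/22.73 = 1.0405
P_K = (1−ρ)ρ^K/(1−ρ^(K+1)) = (-0.04048·1.268791)/(1 − 1.320146)
= -0.051355/-0.320146 = 0.160410

Final: 0.160410


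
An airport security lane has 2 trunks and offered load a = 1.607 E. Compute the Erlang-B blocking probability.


B(c,a) = (a^c/c!) / Σ_{k=0}^{c} a^k/k!
a^2/2! = 1.291224
Σ terms (k=0..2): 1.00000 + 1.60700 + 1.29122 = 3.898224
B = 1.291224/3.898224 = 0.331234

Final: 0.331234


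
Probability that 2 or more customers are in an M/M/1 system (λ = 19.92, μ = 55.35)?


ρ = 19.92/55.35 = 0.3599
P(N ≥ n) = ρ^n = 0.3599^2 = 0.129522

Final: 0.129522


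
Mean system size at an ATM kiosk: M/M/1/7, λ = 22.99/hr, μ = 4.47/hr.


ρ = 22.99/4.47 = 5.1432
L = ρ[1 − (K+1)ρ^K + Kρ^(K+1)] / [(1−ρ)(1−ρ^(K+1))]
Numerator: 5.1432·(1 − 8·95196.314905 + 7·489611.471960) = 13710221.685739
Denominator: (-4.1432)·(-489610.471960) = 2028542.716041
L = 13710221.685739/2028542.716041 = 6.7587

Final: 6.7587


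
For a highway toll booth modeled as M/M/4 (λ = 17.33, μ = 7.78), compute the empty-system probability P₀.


a = λ/μ = 17.33/7.78 = 2.2275; ρ = a/c = 0.5569
Σ_{k=0}^{3} a^k/k! (terms k=0..3) = 1.00000 + 2.22751 + 2.48089 + 1.84207 = 7.55047
Tail: a^4/(4!(1−ρ)) = 24.61931/(24·0.4431) = 2.31494
P₀ = 1/(7.55047 + 2.31494) = 1/9.86541 = 0.101364

Final: 0.101364


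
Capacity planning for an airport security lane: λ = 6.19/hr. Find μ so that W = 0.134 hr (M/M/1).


W = 1/(μ−λ) ⇒ μ − λ = 1/W = 1/0.134 = 7.4627
μ = λ + 1/W = 6.19 + 7.4627 = 13.6527 per hr

Final: 13.6527 /hr


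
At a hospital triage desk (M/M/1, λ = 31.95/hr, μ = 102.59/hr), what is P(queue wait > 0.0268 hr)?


ρ = 31.95/102.59 = 0.3114
P(Wq > t) = ρ·e^{−(μ−λ)t} = 0.3114·e^{−1.8932}
= 0.3114·0.150596 = 0.046901

Final: 0.046901


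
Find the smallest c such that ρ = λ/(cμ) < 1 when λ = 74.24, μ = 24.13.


Stability requires cμ > λ ⇔ c > λ/μ.
λ/μ = 74.24/24.13 = 3.0767
Minimum integer c = ⌊3.0767⌋ + 1 = 4
Check: 4·24.13 = 96.52 > 74.24, while 3·24.13 = 72.39 ≤ 74.24

Final: 4 servers


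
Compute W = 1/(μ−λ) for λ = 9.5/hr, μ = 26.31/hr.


W = 1/(μ−λ) = 1/(26.31 − 9.5) = 1/16.81 = 0.05949 hr

Final: 0.05949 hr


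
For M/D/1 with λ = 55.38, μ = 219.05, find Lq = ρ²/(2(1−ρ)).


ρ = 55.38/219.05 = 0.2528
M/D/1: Lq = ρ²/(2(1−ρ)) = 0.06392/(2·0.7472) = 0.04277

Final: 0.04277


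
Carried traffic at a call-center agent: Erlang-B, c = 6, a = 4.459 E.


B(6,4.459) = 0.151087 (Erlang-B)
Carried load = a(1 − B) = 4.459·(1 − 0.151087) = 4.459·0.848913 = 3.7853 E

Final: 3.7853 Erlangs


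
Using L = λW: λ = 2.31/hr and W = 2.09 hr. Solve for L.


L = λW = 2.31·2.09 = 4.8279

Final: 4.8279


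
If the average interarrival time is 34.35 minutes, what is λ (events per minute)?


λ = 1/(interarrival time) in consistent units.
1 minute = 1 min, so λ = 1/34.35 = 0.02911 per minute

Final: 0.02911 /min


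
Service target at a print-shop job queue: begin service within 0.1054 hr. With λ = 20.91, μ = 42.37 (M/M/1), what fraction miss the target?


ρ = 20.91/42.37 = 0.4935
P(Wq > t) = ρ·e^{−(μ−λ)t} = 0.4935·e^{−2.2619}
= 0.4935·0.104154 = 0.051401

Final: 0.051401


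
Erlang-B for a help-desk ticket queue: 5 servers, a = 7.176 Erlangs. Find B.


B(c,a) = (a^c/c!) / Σ_{k=0}^{c} a^k/k!
a^5/5! = 158.573607
Σ terms (k=0..5): 1.00000 + 7.17600 + 25.74749 + 61.58799 + 110.48886 + 158.57361 = 364.573942
B = 158.573607/364.573942 = 0.434956

Final: 0.434956


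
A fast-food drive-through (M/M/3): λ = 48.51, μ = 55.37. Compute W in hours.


a = 0.8761; ρ = 0.2920; P₀ = 0.413531
Lq = P₀·a^c·ρ/(c!(1−ρ)²) = 0.02700
Wq = Lq/λ = 0.02700/48.51 = 0.0005567 hr
W = Wq + 1/μ = 0.0005567 + 0.01806 = 0.01862 hr

Final: 0.01862 hr


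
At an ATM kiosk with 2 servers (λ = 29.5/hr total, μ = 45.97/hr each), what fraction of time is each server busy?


ρ = λ/(cμ) = 29.5/(2·45.97) = 29.5/91.94 = 0.3209

Final: 0.3209


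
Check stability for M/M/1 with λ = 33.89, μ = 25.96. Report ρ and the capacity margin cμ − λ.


Total capacity cμ = 1·25.96 = 25.96/hr
ρ = λ/(cμ) = 33.89/25.96 = 1.3055
Stable ⇔ ρ < 1: NO
Spare capacity = cμ − λ = 25.96 − 33.89 = -7.93/hr

Final: ρ = 1.3055; unstable; margin = -7.93/hr


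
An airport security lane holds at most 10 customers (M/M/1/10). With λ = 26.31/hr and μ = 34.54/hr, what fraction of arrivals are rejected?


ρ = λ/μ = 26.31/34.54 = 0.7617
P_K = (1−ρ)ρ^K/(1−ρ^(K+1)) = (0.2383·0.065764)/(1 − 0.050094)
= 0.015670/0.949906 = 0.016496

Final: 0.016496


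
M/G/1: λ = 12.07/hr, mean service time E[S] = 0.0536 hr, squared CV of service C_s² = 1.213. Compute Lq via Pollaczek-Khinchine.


ρ = λ·E[S] = 12.07·0.0536 = 0.6470
Lq = ρ²(1+C_s²)/(2(1−ρ)) = 0.4185·(1+1.213)/(2·0.3530)
= 0.4185·2.2130/0.7061 = 1.31178

Final: 1.31178


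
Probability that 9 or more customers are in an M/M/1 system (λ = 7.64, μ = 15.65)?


ρ = 7.64/15.65 = 0.4882
P(N ≥ n) = ρ^n = 0.4882^9 = 0.001575

Final: 0.001575


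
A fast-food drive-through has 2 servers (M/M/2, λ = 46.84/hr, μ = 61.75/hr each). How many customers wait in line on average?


a = λ/μ = 0.7585; ρ = a/2 = 0.3793
P₀ = 0.450041
Lq = P₀·a^c·ρ / (c!·(1−ρ)²) = 0.450041·0.57539·0.3793/(2·0.38530)
= 0.12745

Final: 0.12745


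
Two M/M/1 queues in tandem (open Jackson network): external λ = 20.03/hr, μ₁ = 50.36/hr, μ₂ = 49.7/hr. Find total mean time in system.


Each node sees arrival rate λ = 20.03/hr (tandem ⇒ throughput preserved).
W₁ = 1/(μ₁−λ) = 1/(50.36−20.03) = 0.03297 hr
W₂ = 1/(μ₂−λ) = 1/(49.7−20.03) = 0.03370 hr
W_total = W₁ + W₂ = 0.03297 + 0.03370 = 0.06667 hr

Final: 0.06667 hr


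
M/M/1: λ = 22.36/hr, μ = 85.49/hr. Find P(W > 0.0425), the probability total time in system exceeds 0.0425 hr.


W ~ Exponential(μ−λ) for M/M/1.
μ − λ = 85.49 − 22.36 = 63.1300
P(W > t) = e^{−(μ−λ)t} = e^{−2.6830} = 0.068356

Final: 0.068356


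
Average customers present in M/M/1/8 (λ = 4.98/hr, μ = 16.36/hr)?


ρ = 4.98/16.36 = 0.3044
L = ρ[1 − (K+1)ρ^K + Kρ^(K+1)] / [(1−ρ)(1−ρ^(K+1))]
Numerator: 0.3044·(1 − 9·0.00007372 + 8·0.00002244) = 0.304254
Denominator: (0.6956)·(0.999978) = 0.695583
L = 0.304254/0.695583 = 0.4374

Final: 0.4374


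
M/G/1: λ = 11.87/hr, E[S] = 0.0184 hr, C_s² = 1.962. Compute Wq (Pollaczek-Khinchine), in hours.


ρ = λ·E[S] = 11.87·0.0184 = 0.2184
E[S²] = E[S]²(1+C_s²) = 0.0184²·(1+1.962) = 0.001003
Wq = λ·E[S²]/(2(1−ρ)) = 11.87·0.001003/(2·0.7816) = 0.007615 hr

Final: 0.007615 hr


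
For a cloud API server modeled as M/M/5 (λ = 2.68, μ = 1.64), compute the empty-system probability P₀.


a = λ/μ = 2.68/1.64 = 1.6341; ρ = a/c = 0.3268
Σ_{k=0}^{4} a^k/k! (terms k=0..4) = 1.00000 + 1.63415 + 1.33522 + 0.72731 + 0.29713 = 4.99381
Tail: a^5/(5!(1−ρ)) = 11.65346/(120·0.6732) = 0.14426
P₀ = 1/(4.99381 + 0.14426) = 1/5.13807 = 0.194626

Final: 0.194626


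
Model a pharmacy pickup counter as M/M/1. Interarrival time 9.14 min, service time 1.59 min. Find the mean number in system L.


λ = 60/9.14 = 6.5646 /hr
μ = 60/1.59 = 37.7358 /hr
ρ = λ/μ = 6.5646/37.7358 = 0.1740
L = ρ/(1−ρ) = 0.1740/0.8260 = 0.2106

Final: 0.2106


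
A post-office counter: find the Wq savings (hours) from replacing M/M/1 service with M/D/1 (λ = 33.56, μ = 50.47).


ρ = 33.56/50.47 = 0.6649
Wq(M/M/1) = ρ/(μ−λ) = 0.6649/16.91 = 0.03932 hr
Wq(M/D/1) = ρ/(2(μ−λ)) = 0.01966 hr
Savings = 0.03932 − 0.01966 = 0.01966 hr

Final: 0.01966 hr


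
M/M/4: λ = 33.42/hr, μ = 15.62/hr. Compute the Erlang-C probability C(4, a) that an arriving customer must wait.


a = λ/μ = 2.1396; ρ = a/4 = 0.5349
P₀ = 0.111880 (from M/M/c formula)
C(c,a) = [a^c/(c!(1−ρ))]·P₀ = [20.95568/(24·0.4651)]·0.111880
= 1.87731·0.111880 = 0.210034

Final: 0.210034


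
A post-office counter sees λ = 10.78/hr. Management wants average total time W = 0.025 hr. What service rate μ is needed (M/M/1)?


W = 1/(μ−λ) ⇒ μ − λ = 1/W = 1/0.025 = 40.0000
μ = λ + 1/W = 10.78 + 40.0000 = 50.7800 per hr

Final: 50.7800 /hr


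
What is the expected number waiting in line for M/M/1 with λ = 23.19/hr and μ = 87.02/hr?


ρ = 23.19/87.02 = 0.2665
Lq = ρ²/(1−ρ) = 0.07102/0.7335 = 0.09682

Final: 0.09682


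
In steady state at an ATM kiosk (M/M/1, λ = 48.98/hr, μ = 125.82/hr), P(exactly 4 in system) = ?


ρ = 48.98/125.82 = 0.3893
P_n = (1−ρ)·ρ^n = (1 − 0.3893)·0.3893^4 = 0.6107·0.022966 = 0.014025

Final: 0.014025


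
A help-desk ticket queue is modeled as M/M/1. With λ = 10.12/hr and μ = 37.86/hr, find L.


ρ = λ/μ = 10.12/37.86 = 0.2673
L = ρ/(1−ρ) = 0.2673/(1 − 0.2673) = 0.2673/0.7327 = 0.3648

Final: 0.3648


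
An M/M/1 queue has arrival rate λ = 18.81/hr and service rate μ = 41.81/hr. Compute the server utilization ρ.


ρ = λ/μ = 18.81/41.81 = 0.4499

Final: 0.4499


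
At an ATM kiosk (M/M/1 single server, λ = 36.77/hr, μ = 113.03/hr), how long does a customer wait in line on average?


ρ = 36.77/113.03 = 0.3253
Wq = ρ/(μ−λ) = 0.3253/(113.03 − 36.77) = 0.3253/76.26 = 0.004266 hr

Final: 0.004266 hr


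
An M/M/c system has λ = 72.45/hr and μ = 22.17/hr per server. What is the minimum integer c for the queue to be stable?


Stability requires cμ > λ ⇔ c > λ/μ.
λ/μ = 72.45/22.17 = 3.2679
Minimum integer c = ⌊3.2679⌋ + 1 = 4
Check: 4·22.17 = 88.68 > 72.45, while 3·22.17 = 66.51 ≤ 72.45

Final: 4 servers


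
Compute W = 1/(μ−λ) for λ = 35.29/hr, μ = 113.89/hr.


W = 1/(μ−λ) = 1/(113.89 − 35.29) = 1/78.60 = 0.01272 hr

Final: 0.01272 hr


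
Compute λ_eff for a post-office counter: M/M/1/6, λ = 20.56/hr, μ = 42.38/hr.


ρ = 0.4851; P_K = (1−ρ)ρ^6/(1−ρ^7) = 0.006755
λ_eff = λ(1 − P_K) = 20.56·(1 − 0.006755) = 20.56·0.993245 = 20.4211 /hr

Final: 20.4211 /hr


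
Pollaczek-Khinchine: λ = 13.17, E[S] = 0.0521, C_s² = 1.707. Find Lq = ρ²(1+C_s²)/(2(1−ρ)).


ρ = λ·E[S] = 13.17·0.0521 = 0.6862
Lq = ρ²(1+C_s²)/(2(1−ρ)) = 0.4708·(1+1.707)/(2·0.3138)
= 0.4708·2.7070/0.6277 = 2.03045

Final: 2.03045


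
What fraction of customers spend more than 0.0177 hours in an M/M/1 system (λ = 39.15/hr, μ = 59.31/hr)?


W ~ Exponential(μ−λ) for M/M/1.
μ − λ = 59.31 − 39.15 = 20.1600
P(W > t) = e^{−(μ−λ)t} = e^{−0.3568} = 0.699890

Final: 0.699890


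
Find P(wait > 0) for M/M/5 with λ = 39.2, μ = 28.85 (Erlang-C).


a = λ/μ = 1.3588; ρ = a/5 = 0.2718
P₀ = 0.256742 (from M/M/c formula)
C(c,a) = [a^c/(c!(1−ρ))]·P₀ = [4.63128/(120·0.7282)]·0.256742
= 0.05300·0.256742 = 0.013606

Final: 0.013606


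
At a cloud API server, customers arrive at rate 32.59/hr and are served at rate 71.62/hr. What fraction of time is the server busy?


ρ = λ/μ = 32.59/71.62 = 0.4550

Final: 0.4550


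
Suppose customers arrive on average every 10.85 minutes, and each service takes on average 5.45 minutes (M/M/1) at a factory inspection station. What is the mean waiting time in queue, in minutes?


λ = 60/10.85 = 5.5300 /hr
μ = 60/5.45 = 11.0092 /hr
ρ = λ/μ = 5.5300/11.0092 = 0.5023
Wq = ρ/(μ−λ) = 0.5023/(11.0092−5.5300) = 0.09167 hr
In minutes: 0.09167·60 = 5.500 min

Final: 5.500 min


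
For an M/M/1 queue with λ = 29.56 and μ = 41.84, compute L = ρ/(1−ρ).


ρ = λ/μ = 29.56/41.84 = 0.7065
L = ρ/(1−ρ) = 0.7065/(1 − 0.7065) = 0.7065/0.2935 = 2.4072

Final: 2.4072


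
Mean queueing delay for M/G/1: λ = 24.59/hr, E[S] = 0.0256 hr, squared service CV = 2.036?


ρ = λ·E[S] = 24.59·0.0256 = 0.6295
E[S²] = E[S]²(1+C_s²) = 0.0256²·(1+2.036) = 0.001990
Wq = λ·E[S²]/(2(1−ρ)) = 24.59·0.001990/(2·0.3705) = 0.06603 hr

Final: 0.06603 hr


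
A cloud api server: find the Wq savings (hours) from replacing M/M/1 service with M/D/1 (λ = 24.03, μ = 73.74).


ρ = 24.03/73.74 = 0.3259
Wq(M/M/1) = ρ/(μ−λ) = 0.3259/49.71 = 0.006556 hr
Wq(M/D/1) = ρ/(2(μ−λ)) = 0.003278 hr
Savings = 0.006556 − 0.003278 = 0.003278 hr

Final: 0.003278 hr


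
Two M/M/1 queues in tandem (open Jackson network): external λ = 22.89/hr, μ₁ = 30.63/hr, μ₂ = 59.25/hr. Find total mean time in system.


Each node sees arrival rate λ = 22.89/hr (tandem ⇒ throughput preserved).
W₁ = 1/(μ₁−λ) = 1/(30.63−22.89) = 0.12920 hr
W₂ = 1/(μ₂−λ) = 1/(59.25−22.89) = 0.02750 hr
W_total = W₁ + W₂ = 0.12920 + 0.02750 = 0.15670 hr

Final: 0.15670 hr


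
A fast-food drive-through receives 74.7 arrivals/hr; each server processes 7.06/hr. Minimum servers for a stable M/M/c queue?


Stability requires cμ > λ ⇔ c > λ/μ.
λ/μ = 74.7/7.06 = 10.5807
Minimum integer c = ⌊10.5807⌋ + 1 = 11
Check: 11·7.06 = 77.66 > 74.7, while 10·7.06 = 70.60 ≤ 74.7

Final: 11 servers


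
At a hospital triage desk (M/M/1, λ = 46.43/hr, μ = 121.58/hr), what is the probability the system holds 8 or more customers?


ρ = 46.43/121.58 = 0.3819
P(N ≥ n) = ρ^n = 0.3819^8 = 0.0004524

Final: 0.0004524


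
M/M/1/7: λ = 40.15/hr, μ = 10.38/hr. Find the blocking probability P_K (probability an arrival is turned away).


ρ = λ/μ = 40.15/10.38 = 3.8680
P_K = (1−ρ)ρ^K/(1−ρ^(K+1)) = (-2.8680·12954.402083)/(1 − 50107.826941)
= -37153.424858/-50106.826941 = 0.741484

Final: 0.741484


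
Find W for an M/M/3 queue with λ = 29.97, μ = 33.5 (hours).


a = 0.8946; ρ = 0.2982; P₀ = 0.405704
Lq = P₀·a^c·ρ/(c!(1−ρ)²) = 0.02931
Wq = Lq/λ = 0.02931/29.97 = 0.0009781 hr
W = Wq + 1/μ = 0.0009781 + 0.02985 = 0.03083 hr

Final: 0.03083 hr


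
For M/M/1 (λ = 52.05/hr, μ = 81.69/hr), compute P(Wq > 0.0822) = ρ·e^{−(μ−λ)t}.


ρ = 52.05/81.69 = 0.6372
P(Wq > t) = ρ·e^{−(μ−λ)t} = 0.6372·e^{−2.4364}
= 0.6372·0.087474 = 0.055736

Final: 0.055736


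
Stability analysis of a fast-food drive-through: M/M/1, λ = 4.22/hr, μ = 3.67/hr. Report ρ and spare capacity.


Total capacity cμ = 1·3.67 = 3.67/hr
ρ = λ/(cμ) = 4.22/3.67 = 1.1499
Stable ⇔ ρ < 1: NO
Spare capacity = cμ − λ = 3.67 − 4.22 = -0.55/hr

Final: ρ = 1.1499; unstable; margin = -0.55/hr


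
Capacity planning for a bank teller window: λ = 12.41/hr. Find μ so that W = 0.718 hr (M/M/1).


W = 1/(μ−λ) ⇒ μ − λ = 1/W = 1/0.718 = 1.3928
μ = λ + 1/W = 12.41 + 1.3928 = 13.8028 per hr

Final: 13.8028 /hr


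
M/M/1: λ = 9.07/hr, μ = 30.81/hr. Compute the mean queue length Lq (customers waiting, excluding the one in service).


ρ = 9.07/30.81 = 0.2944
Lq = ρ²/(1−ρ) = 0.08666/0.7056 = 0.1228

Final: 0.1228


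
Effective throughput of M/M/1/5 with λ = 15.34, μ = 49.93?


ρ = 0.3072; P_K = (1−ρ)ρ^5/(1−ρ^6) = 0.001898
λ_eff = λ(1 − P_K) = 15.34·(1 − 0.001898) = 15.34·0.998102 = 15.3109 /hr

Final: 15.3109 /hr


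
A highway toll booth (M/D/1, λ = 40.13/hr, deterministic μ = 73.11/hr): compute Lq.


ρ = 40.13/73.11 = 0.5489
M/D/1: Lq = ρ²/(2(1−ρ)) = 0.3013/(2·0.4511) = 0.33395

Final: 0.33395


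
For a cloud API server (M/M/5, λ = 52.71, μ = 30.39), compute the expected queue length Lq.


a = λ/μ = 1.7345; ρ = a/5 = 0.3469
P₀ = 0.175883
Lq = P₀·a^c·ρ / (c!·(1−ρ)²) = 0.175883·15.69682·0.3469/(120·0.42655)
= 0.01871

Final: 0.01871


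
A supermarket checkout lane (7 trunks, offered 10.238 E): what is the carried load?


B(7,10.238) = 0.419501 (Erlang-B)
Carried load = a(1 − B) = 10.238·(1 − 0.419501) = 10.238·0.580499 = 5.9431 E

Final: 5.9431 Erlangs


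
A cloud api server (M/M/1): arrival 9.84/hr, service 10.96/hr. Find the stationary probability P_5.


ρ = 9.84/10.96 = 0.8978
P_n = (1−ρ)·ρ^n = (1 − 0.8978)·0.8978^5 = 0.1022·0.583341 = 0.059612

Final: 0.059612


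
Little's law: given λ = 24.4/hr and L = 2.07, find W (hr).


W = L/λ = 2.07/24.4 = 0.08484 hr

Final: 0.08484 hr


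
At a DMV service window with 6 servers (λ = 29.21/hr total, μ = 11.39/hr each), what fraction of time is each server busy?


ρ = λ/(cμ) = 29.21/(6·11.39) = 29.21/68.34 = 0.4274

Final: 0.4274


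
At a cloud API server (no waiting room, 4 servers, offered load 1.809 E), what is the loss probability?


B(c,a) = (a^c/c!) / Σ_{k=0}^{c} a^k/k!
a^4/4! = 0.446214
Σ terms (k=0..4): 1.00000 + 1.80900 + 1.63624 + 0.98665 + 0.44621 = 5.878107
B = 0.446214/5.878107 = 0.075911

Final: 0.075911


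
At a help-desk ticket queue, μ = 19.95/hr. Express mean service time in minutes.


Mean service time = 1/μ = 1/19.95 hour = 0.05013 hour
In minutes: 0.05013 × 60 = 3.0075 min

Final: 3.0075 min


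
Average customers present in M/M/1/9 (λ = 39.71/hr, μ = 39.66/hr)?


ρ = 39.71/39.66 = 1.0013
L = ρ[1 − (K+1)ρ^K + Kρ^(K+1)] / [(1−ρ)(1−ρ^(K+1))]
Numerator: 1.0013·(1 − 10·1.011404 + 9·1.012679) = 0.00007210
Denominator: (-0.001261)·(-0.012679) = 0.00001598
L = 0.00007210/0.00001598 = 4.5104

Final: 4.5104


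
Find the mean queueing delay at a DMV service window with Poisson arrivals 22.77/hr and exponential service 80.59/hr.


ρ = 22.77/80.59 = 0.2825
Wq = ρ/(μ−λ) = 0.2825/(80.59 − 22.77) = 0.2825/57.82 = 0.004887 hr

Final: 0.004887 hr


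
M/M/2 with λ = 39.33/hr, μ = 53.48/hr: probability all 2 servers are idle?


a = λ/μ = 39.33/53.48 = 0.7354; ρ = a/c = 0.3677
Σ_{k=0}^{1} a^k/k! (terms k=0..1) = 1.00000 + 0.73542 = 1.73542
Tail: a^2/(2!(1−ρ)) = 0.54084/(2·0.6323) = 0.42768
P₀ = 1/(1.73542 + 0.42768) = 1/2.16309 = 0.462301

Final: 0.462301


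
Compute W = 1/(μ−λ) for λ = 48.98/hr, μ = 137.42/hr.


W = 1/(μ−λ) = 1/(137.42 − 48.98) = 1/88.44 = 0.01131 hr

Final: 0.01131 hr


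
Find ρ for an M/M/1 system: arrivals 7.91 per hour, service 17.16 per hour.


ρ = λ/μ = 7.91/17.16 = 0.4610

Final: 0.4610


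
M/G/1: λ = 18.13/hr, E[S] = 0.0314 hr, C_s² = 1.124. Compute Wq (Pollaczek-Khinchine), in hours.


ρ = λ·E[S] = 18.13·0.0314 = 0.5693
E[S²] = E[S]²(1+C_s²) = 0.0314²·(1+1.124) = 0.002094
Wq = λ·E[S²]/(2(1−ρ)) = 18.13·0.002094/(2·0.4307) = 0.04407 hr

Final: 0.04407 hr


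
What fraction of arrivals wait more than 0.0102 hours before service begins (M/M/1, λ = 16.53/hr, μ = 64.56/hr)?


ρ = 16.53/64.56 = 0.2560
P(Wq > t) = ρ·e^{−(μ−λ)t} = 0.2560·e^{−0.4899}
= 0.2560·0.612684 = 0.156872

Final: 0.156872


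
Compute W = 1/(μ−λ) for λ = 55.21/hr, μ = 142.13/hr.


W = 1/(μ−λ) = 1/(142.13 − 55.21) = 1/86.92 = 0.01150 hr

Final: 0.01150 hr


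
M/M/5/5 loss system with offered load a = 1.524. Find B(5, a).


B(c,a) = (a^c/c!) / Σ_{k=0}^{c} a^k/k!
a^5/5! = 0.068508
Σ terms (k=0..5): 1.00000 + 1.52400 + 1.16129 + 0.58993 + 0.22476 + 0.06851 = 4.568496
B = 0.068508/4.568496 = 0.014996

Final: 0.014996


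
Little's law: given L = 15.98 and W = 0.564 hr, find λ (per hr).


λ = L/W = 15.98/0.564 = 28.3333 /hr

Final: 28.3333 /hr


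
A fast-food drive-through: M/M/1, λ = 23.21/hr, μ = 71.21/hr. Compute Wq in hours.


ρ = 23.21/71.21 = 0.3259
Wq = ρ/(μ−λ) = 0.3259/(71.21 − 23.21) = 0.3259/48.00 = 0.006790 hr

Final: 0.006790 hr


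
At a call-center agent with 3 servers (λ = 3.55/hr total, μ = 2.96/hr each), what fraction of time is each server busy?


ρ = λ/(cμ) = 3.55/(3·2.96) = 3.55/8.88 = 0.3998

Final: 0.3998


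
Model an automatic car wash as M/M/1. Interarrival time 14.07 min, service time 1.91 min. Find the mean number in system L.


λ = 60/14.07 = 4.2644 /hr
μ = 60/1.91 = 31.4136 /hr
ρ = λ/μ = 4.2644/31.4136 = 0.1357
L = ρ/(1−ρ) = 0.1357/0.8643 = 0.1571

Final: 0.1571


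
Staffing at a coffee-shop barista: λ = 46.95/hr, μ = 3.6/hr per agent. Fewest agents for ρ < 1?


Stability requires cμ > λ ⇔ c > λ/μ.
λ/μ = 46.95/3.6 = 13.0417
Minimum integer c = ⌊13.0417⌋ + 1 = 14
Check: 14·3.6 = 50.40 > 46.95, while 13·3.6 = 46.80 ≤ 46.95

Final: 14 servers


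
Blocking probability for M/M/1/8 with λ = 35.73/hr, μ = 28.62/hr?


ρ = λ/μ = 35.73/28.62 = 1.2484
P_K = (1−ρ)ρ^K/(1−ρ^(K+1)) = (-0.2484·5.900748)/(1 − 7.366658)
= -1.465909/-6.366658 = 0.230248

Final: 0.230248


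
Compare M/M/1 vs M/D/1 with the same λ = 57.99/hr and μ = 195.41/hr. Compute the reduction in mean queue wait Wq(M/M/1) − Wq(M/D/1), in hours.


ρ = 57.99/195.41 = 0.2968
Wq(M/M/1) = ρ/(μ−λ) = 0.2968/137.42 = 0.002160 hr
Wq(M/D/1) = ρ/(2(μ−λ)) = 0.001080 hr
Savings = 0.002160 − 0.001080 = 0.001080 hr

Final: 0.001080 hr


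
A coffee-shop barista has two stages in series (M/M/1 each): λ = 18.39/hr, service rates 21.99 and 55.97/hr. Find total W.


Each node sees arrival rate λ = 18.39/hr (tandem ⇒ throughput preserved).
W₁ = 1/(μ₁−λ) = 1/(21.99−18.39) = 0.27778 hr
W₂ = 1/(μ₂−λ) = 1/(55.97−18.39) = 0.02661 hr
W_total = W₁ + W₂ = 0.27778 + 0.02661 = 0.30439 hr

Final: 0.30439 hr


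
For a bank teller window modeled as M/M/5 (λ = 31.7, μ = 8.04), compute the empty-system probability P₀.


a = λ/μ = 31.7/8.04 = 3.9428; ρ = a/c = 0.7886
Σ_{k=0}^{4} a^k/k! (terms k=0..4) = 1.00000 + 3.94279 + 7.77278 + 10.21547 + 10.06935 = 33.00039
Tail: a^5/(5!(1−ρ)) = 952.83141/(120·0.2114) = 37.55277
P₀ = 1/(33.00039 + 37.55277) = 1/70.55316 = 0.014174

Final: 0.014174


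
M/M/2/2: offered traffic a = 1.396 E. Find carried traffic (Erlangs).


B(2,1.396) = 0.289107 (Erlang-B)
Carried load = a(1 − B) = 1.396·(1 − 0.289107) = 1.396·0.710893 = 0.9924 E

Final: 0.9924 Erlangs


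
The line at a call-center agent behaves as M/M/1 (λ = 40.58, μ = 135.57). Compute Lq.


ρ = 40.58/135.57 = 0.2993
Lq = ρ²/(1−ρ) = 0.08960/0.7007 = 0.1279

Final: 0.1279


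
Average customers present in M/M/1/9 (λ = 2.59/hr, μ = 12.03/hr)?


ρ = 2.59/12.03 = 0.2153
L = ρ[1 − (K+1)ρ^K + Kρ^(K+1)] / [(1−ρ)(1−ρ^(K+1))]
Numerator: 0.2153·(1 − 10·0.0000009938 + 9·0.0000002140) = 0.215293
Denominator: (0.7847)·(1.000000) = 0.784705
L = 0.215293/0.784705 = 0.2744

Final: 0.2744


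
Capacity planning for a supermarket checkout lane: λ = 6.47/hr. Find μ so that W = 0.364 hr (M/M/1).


W = 1/(μ−λ) ⇒ μ − λ = 1/W = 1/0.364 = 2.7473
μ = λ + 1/W = 6.47 + 2.7473 = 9.2173 per hr

Final: 9.2173 /hr


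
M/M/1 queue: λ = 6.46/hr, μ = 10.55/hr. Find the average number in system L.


ρ = λ/μ = 6.46/10.55 = 0.6123
L = ρ/(1−ρ) = 0.6123/(1 − 0.6123) = 0.6123/0.3877 = 1.5795

Final: 1.5795


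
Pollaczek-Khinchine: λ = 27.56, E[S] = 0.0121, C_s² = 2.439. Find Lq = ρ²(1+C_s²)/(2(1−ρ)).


ρ = λ·E[S] = 27.56·0.0121 = 0.3335
Lq = ρ²(1+C_s²)/(2(1−ρ)) = 0.1112·(1+2.439)/(2·0.6665)
= 0.1112·3.4390/1.3330 = 0.28689

Final: 0.28689


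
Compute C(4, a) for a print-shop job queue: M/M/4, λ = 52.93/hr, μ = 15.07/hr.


a = λ/μ = 3.5123; ρ = a/4 = 0.8781
P₀ = 0.014305 (from M/M/c formula)
C(c,a) = [a^c/(c!(1−ρ))]·P₀ = [152.17894/(24·0.1219)]·0.014305
= 52.00310·0.014305 = 0.743914

Final: 0.743914


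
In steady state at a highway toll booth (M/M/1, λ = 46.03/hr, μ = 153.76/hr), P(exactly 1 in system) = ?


ρ = 46.03/153.76 = 0.2994
P_n = (1−ρ)·ρ^n = (1 − 0.2994)·0.2994^1 = 0.7006·0.299363 = 0.209745

Final: 0.209745


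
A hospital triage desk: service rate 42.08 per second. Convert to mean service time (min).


Mean service time = 1/μ = 1/42.08 second = 0.02376 second
In minutes: 0.02376 × 0.0166667 = 0.0003961 min

Final: 0.0003961 min


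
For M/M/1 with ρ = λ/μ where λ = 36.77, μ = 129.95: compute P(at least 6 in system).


ρ = 36.77/129.95 = 0.2830
P(N ≥ n) = ρ^n = 0.2830^6 = 0.0005132

Final: 0.0005132


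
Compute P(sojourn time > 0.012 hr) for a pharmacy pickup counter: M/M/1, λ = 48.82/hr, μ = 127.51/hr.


W ~ Exponential(μ−λ) for M/M/1.
μ − λ = 127.51 − 48.82 = 78.6900
P(W > t) = e^{−(μ−λ)t} = e^{−0.9443} = 0.388960

Final: 0.388960


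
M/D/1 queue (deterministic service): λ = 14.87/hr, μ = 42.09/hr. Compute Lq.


ρ = 14.87/42.09 = 0.3533
M/D/1: Lq = ρ²/(2(1−ρ)) = 0.1248/(2·0.6467) = 0.09650

Final: 0.09650


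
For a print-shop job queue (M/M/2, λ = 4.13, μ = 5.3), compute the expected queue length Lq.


a = λ/μ = 0.7792; ρ = a/2 = 0.3896
P₀ = 0.439240
Lq = P₀·a^c·ρ / (c!·(1−ρ)²) = 0.439240·0.60722·0.3896/(2·0.37256)
= 0.13947

Final: 0.13947


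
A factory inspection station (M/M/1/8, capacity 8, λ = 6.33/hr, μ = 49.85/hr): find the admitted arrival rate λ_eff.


ρ = 0.1270; P_K = (1−ρ)ρ^8/(1−ρ^9) = 0.00000005901
λ_eff = λ(1 − P_K) = 6.33·(1 − 0.00000005901) = 6.33·1.000000 = 6.3300 /hr

Final: 6.3300 /hr


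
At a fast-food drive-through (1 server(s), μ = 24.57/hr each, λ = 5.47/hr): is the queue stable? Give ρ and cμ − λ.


Total capacity cμ = 1·24.57 = 24.57/hr
ρ = λ/(cμ) = 5.47/24.57 = 0.2226
Stable ⇔ ρ < 1: YES
Spare capacity = cμ − λ = 24.57 − 5.47 = 19.10/hr

Final: ρ = 0.2226; stable; margin = 19.10/hr


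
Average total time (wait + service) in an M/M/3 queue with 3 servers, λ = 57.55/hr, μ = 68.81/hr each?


a = 0.8364; ρ = 0.2788; P₀ = 0.430792
Lq = P₀·a^c·ρ/(c!(1−ρ)²) = 0.02251
Wq = Lq/λ = 0.02251/57.55 = 0.0003912 hr
W = Wq + 1/μ = 0.0003912 + 0.01453 = 0.01492 hr

Final: 0.01492 hr


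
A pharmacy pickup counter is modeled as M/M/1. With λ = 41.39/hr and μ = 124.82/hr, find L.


ρ = λ/μ = 41.39/124.82 = 0.3316
L = ρ/(1−ρ) = 0.3316/(1 − 0.3316) = 0.3316/0.6684 = 0.4961

Final: 0.4961


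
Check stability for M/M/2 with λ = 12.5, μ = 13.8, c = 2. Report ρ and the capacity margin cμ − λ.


Total capacity cμ = 2·13.8 = 27.60/hr
ρ = λ/(cμ) = 12.5/27.60 = 0.4529
Stable ⇔ ρ < 1: YES
Spare capacity = cμ − λ = 27.60 − 12.5 = 15.10/hr

Final: ρ = 0.4529; stable; margin = 15.10/hr


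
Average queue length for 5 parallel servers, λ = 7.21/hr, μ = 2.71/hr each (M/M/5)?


a = λ/μ = 2.6605; ρ = a/5 = 0.5321
P₀ = 0.067567
Lq = P₀·a^c·ρ / (c!·(1−ρ)²) = 0.067567·133.29991·0.5321/(120·0.21893)
= 0.18242

Final: 0.18242


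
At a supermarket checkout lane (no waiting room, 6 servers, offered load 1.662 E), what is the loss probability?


B(c,a) = (a^c/c!) / Σ_{k=0}^{c} a^k/k!
a^6/6! = 0.029272
Σ terms (k=0..6): 1.00000 + 1.66200 + 1.38112 + 0.76514 + 0.31792 + 0.10568 + 0.02927 = 5.261127
B = 0.029272/5.261127 = 0.005564

Final: 0.005564


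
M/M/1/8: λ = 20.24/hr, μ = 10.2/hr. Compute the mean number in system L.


ρ = 20.24/10.2 = 1.9843
L = ρ[1 − (K+1)ρ^K + Kρ^(K+1)] / [(1−ρ)(1−ρ^(K+1))]
Numerator: 1.9843·(1 − 9·240.371344 + 8·476.972157) = 3280.934080
Denominator: (-0.9843)·(-475.972157) = 468.505927
L = 3280.934080/468.505927 = 7.0030

Final: 7.0030


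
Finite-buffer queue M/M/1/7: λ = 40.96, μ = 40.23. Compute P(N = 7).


ρ = λ/μ = 40.96/40.23 = 1.0181
P_K = (1−ρ)ρ^K/(1−ρ^(K+1)) = (-0.01815·1.134147)/(1 − 1.154727)
= -0.020580/-0.154727 = 0.133007

Final: 0.133007


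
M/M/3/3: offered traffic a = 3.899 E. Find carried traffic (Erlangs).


B(3,3.899) = 0.441436 (Erlang-B)
Carried load = a(1 − B) = 3.899·(1 − 0.441436) = 3.899·0.558564 = 2.1778 E

Final: 2.1778 Erlangs


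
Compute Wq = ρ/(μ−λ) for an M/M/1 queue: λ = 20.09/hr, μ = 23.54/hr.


ρ = 20.09/23.54 = 0.8534
Wq = ρ/(μ−λ) = 0.8534/(23.54 − 20.09) = 0.8534/3.45 = 0.2474 hr

Final: 0.2474 hr


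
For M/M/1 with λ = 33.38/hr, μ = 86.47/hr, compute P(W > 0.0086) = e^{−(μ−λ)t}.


W ~ Exponential(μ−λ) for M/M/1.
μ − λ = 86.47 − 33.38 = 53.0900
P(W > t) = e^{−(μ−λ)t} = e^{−0.4566} = 0.633450

Final: 0.633450


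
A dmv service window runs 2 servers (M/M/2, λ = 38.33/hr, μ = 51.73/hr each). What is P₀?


a = λ/μ = 38.33/51.73 = 0.7410; ρ = a/c = 0.3705
Σ_{k=0}^{1} a^k/k! (terms k=0..1) = 1.00000 + 0.74096 = 1.74096
Tail: a^2/(2!(1−ρ)) = 0.54903/(2·0.6295) = 0.43607
P₀ = 1/(1.74096 + 0.43607) = 1/2.17703 = 0.459341

Final: 0.459341


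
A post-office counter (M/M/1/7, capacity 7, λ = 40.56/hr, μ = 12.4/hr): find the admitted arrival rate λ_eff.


ρ = 3.2710; P_K = (1−ρ)ρ^7/(1−ρ^8) = 0.694333
λ_eff = λ(1 − P_K) = 40.56·(1 − 0.694333) = 40.56·0.305667 = 12.3979 /hr

Final: 12.3979 /hr


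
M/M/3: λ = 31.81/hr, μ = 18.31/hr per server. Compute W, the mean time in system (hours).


a = 1.7373; ρ = 0.5791; P₀ = 0.158159
Lq = P₀·a^c·ρ/(c!(1−ρ)²) = 0.45182
Wq = Lq/λ = 0.45182/31.81 = 0.01420 hr
W = Wq + 1/μ = 0.01420 + 0.05461 = 0.06882 hr

Final: 0.06882 hr


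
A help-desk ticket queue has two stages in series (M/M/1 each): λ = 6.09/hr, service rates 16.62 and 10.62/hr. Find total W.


Each node sees arrival rate λ = 6.09/hr (tandem ⇒ throughput preserved).
W₁ = 1/(μ₁−λ) = 1/(16.62−6.09) = 0.09497 hr
W₂ = 1/(μ₂−λ) = 1/(10.62−6.09) = 0.22075 hr
W_total = W₁ + W₂ = 0.09497 + 0.22075 = 0.31572 hr

Final: 0.31572 hr


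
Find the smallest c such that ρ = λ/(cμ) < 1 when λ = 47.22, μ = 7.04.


Stability requires cμ > λ ⇔ c > λ/μ.
λ/μ = 47.22/7.04 = 6.7074
Minimum integer c = ⌊6.7074⌋ + 1 = 7
Check: 7·7.04 = 49.28 > 47.22, while 6·7.04 = 42.24 ≤ 47.22

Final: 7 servers


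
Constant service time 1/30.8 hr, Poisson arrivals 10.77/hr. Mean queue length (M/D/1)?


ρ = 10.77/30.8 = 0.3497
M/D/1: Lq = ρ²/(2(1−ρ)) = 0.1223/(2·0.6503) = 0.09401

Final: 0.09401


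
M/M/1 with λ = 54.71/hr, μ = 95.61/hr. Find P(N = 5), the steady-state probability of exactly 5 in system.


ρ = 54.71/95.61 = 0.5722
P_n = (1−ρ)·ρ^n = (1 − 0.5722)·0.5722^5 = 0.4278·0.061350 = 0.026244

Final: 0.026244


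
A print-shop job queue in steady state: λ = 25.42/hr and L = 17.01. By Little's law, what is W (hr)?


W = L/λ = 17.01/25.42 = 0.6692 hr

Final: 0.6692 hr


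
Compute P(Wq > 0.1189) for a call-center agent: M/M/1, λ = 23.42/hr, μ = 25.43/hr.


ρ = 23.42/25.43 = 0.9210
P(Wq > t) = ρ·e^{−(μ−λ)t} = 0.9210·e^{−0.2390}
= 0.9210·0.787424 = 0.725185

Final: 0.725185


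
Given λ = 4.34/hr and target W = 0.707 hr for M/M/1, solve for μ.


W = 1/(μ−λ) ⇒ μ − λ = 1/W = 1/0.707 = 1.4144
μ = λ + 1/W = 4.34 + 1.4144 = 5.7544 per hr

Final: 5.7544 /hr


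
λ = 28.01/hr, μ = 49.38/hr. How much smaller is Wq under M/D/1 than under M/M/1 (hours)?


ρ = 28.01/49.38 = 0.5672
Wq(M/M/1) = ρ/(μ−λ) = 0.5672/21.37 = 0.02654 hr
Wq(M/D/1) = ρ/(2(μ−λ)) = 0.01327 hr
Savings = 0.02654 − 0.01327 = 0.01327 hr

Final: 0.01327 hr
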